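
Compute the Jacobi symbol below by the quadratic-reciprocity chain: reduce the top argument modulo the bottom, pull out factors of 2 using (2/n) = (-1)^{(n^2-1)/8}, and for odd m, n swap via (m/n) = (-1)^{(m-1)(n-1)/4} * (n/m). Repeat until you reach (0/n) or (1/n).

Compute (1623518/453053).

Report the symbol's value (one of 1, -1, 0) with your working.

-1

(1623518/453053): 1623518 mod 453053 = 264359, so (1623518/453053) = (264359/453053)
flip (264359/453053) -> (453053/264359): both odd, 264359 mod 4 = 3, 453053 mod 4 = 1, so the flip contributes +1; sign now +1
(453053/264359): 453053 mod 264359 = 188694, so (453053/264359) = (188694/264359)
factor out 2^1: 188694 = 2^1·94347; with 264359 mod 8 = 7, (2/264359) = +1; sign now +1; continue with (94347/264359)
flip (94347/264359) -> (264359/94347): both odd, 94347 mod 4 = 3, 264359 mod 4 = 3, so the flip contributes -1; sign now -1
(264359/94347): 264359 mod 94347 = 75665, so (264359/94347) = (75665/94347)
flip (75665/94347) -> (94347/75665): both odd, 75665 mod 4 = 1, 94347 mod 4 = 3, so the flip contributes +1; sign now -1
(94347/75665): 94347 mod 75665 = 18682, so (94347/75665) = (18682/75665)
factor out 2^1: 18682 = 2^1·9341; with 75665 mod 8 = 1, (2/75665) = +1; sign now -1; continue with (9341/75665)
flip (9341/75665) -> (75665/9341): both odd, 9341 mod 4 = 1, 75665 mod 4 = 1, so the flip contributes +1; sign now -1
(75665/9341): 75665 mod 9341 = 937, so (75665/9341) = (937/9341)
flip (937/9341) -> (9341/937): both odd, 937 mod 4 = 1, 9341 mod 4 = 1, so the flip contributes +1; sign now -1
(9341/937): 9341 mod 937 = 908, so (9341/937) = (908/937)
factor out 2^2: 908 = 2^2·227; with 937 mod 8 = 1, (2/937) = +1; sign now -1; continue with (227/937)
flip (227/937) -> (937/227): both odd, 227 mod 4 = 3, 937 mod 4 = 1, so the flip contributes +1; sign now -1
(937/227): 937 mod 227 = 29, so (937/227) = (29/227)
flip (29/227) -> (227/29): both odd, 29 mod 4 = 1, 227 mod 4 = 3, so the flip contributes +1; sign now -1
(227/29): 227 mod 29 = 24, so (227/29) = (24/29)
factor out 2^3: 24 = 2^3·3; with 29 mod 8 = 5, (2/29) = -1; sign now +1; continue with (3/29)
flip (3/29) -> (29/3): both odd, 3 mod 4 = 3, 29 mod 4 = 1, so the flip contributes +1; sign now +1
(29/3): 29 mod 3 = 2, so (29/3) = (2/3)
factor out 2^1: 2 = 2^1·1; with 3 mod 8 = 3, (2/3) = -1; sign now -1; continue with (1/3)
reached (1/3) = 1, so the symbol is -1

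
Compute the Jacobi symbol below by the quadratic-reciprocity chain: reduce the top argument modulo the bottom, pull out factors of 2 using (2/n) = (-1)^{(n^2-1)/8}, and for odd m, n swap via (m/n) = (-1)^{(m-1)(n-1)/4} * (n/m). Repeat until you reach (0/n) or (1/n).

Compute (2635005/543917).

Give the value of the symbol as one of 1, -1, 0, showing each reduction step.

1

(2635005/543917) = (459337/543917)   [reduce mod 543917]
reciprocity: (459337/543917) = +1·(543917/459337) since 459337 mod 4 = 1, 543917 mod 4 = 1; sign now +1
(543917/459337) = (84580/459337)   [reduce mod 459337]
84580 = 2^2·21145; (2/459337) = +1 since 459337 mod 8 = 1, so (84580/459337) = (+1)^2·(21145/459337); sign now +1
reciprocity: (21145/459337) = +1·(459337/21145) since 21145 mod 4 = 1, 459337 mod 4 = 1; sign now +1
(459337/21145) = (15292/21145)   [reduce mod 21145]
15292 = 2^2·3823; (2/21145) = +1 since 21145 mod 8 = 1, so (15292/21145) = (+1)^2·(3823/21145); sign now +1
reciprocity: (3823/21145) = +1·(21145/3823) since 3823 mod 4 = 3, 21145 mod 4 = 1; sign now +1
(21145/3823) = (2030/3823)   [reduce mod 3823]
2030 = 2^1·1015; (2/3823) = +1 since 3823 mod 8 = 7, so (2030/3823) = (+1)^1·(1015/3823); sign now +1
reciprocity: (1015/3823) = -1·(3823/1015) since 1015 mod 4 = 3, 3823 mod 4 = 3; sign now -1
(3823/1015) = (778/1015)   [reduce mod 1015]
778 = 2^1·389; (2/1015) = +1 since 1015 mod 8 = 7, so (778/1015) = (+1)^1·(389/1015); sign now -1
reciprocity: (389/1015) = +1·(1015/389) since 389 mod 4 = 1, 1015 mod 4 = 3; sign now -1
(1015/389) = (237/389)   [reduce mod 389]
reciprocity: (237/389) = +1·(389/237) since 237 mod 4 = 1, 389 mod 4 = 1; sign now -1
(389/237) = (152/237)   [reduce mod 237]
152 = 2^3·19; (2/237) = -1 since 237 mod 8 = 5, so (152/237) = (-1)^3·(19/237); sign now +1
reciprocity: (19/237) = +1·(237/19) since 19 mod 4 = 3, 237 mod 4 = 1; sign now +1
(237/19) = (9/19)   [reduce mod 19]
reciprocity: (9/19) = +1·(19/9) since 9 mod 4 = 1, 19 mod 4 = 3; sign now +1
(19/9) = (1/9)   [reduce mod 9]
(1/9) = 1; final value = sign = +1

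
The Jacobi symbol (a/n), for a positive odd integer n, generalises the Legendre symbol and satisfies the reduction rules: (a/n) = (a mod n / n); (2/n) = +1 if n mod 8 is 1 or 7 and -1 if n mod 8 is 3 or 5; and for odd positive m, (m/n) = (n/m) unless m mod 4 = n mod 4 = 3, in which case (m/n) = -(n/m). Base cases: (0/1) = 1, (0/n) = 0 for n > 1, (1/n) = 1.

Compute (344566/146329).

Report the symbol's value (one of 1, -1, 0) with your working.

-1

(344566/146329): 344566 mod 146329 = 51908, so (344566/146329) = (51908/146329)
factor out 2^2: 51908 = 2^2·12977; with 146329 mod 8 = 1, (2/146329) = +1; sign now +1; continue with (12977/146329)
flip (12977/146329) -> (146329/12977): both odd, 12977 mod 4 = 1, 146329 mod 4 = 1, so the flip contributes +1; sign now +1
(146329/12977): 146329 mod 12977 = 3582, so (146329/12977) = (3582/12977)
factor out 2^1: 3582 = 2^1·1791; with 12977 mod 8 = 1, (2/12977) = +1; sign now +1; continue with (1791/12977)
flip (1791/12977) -> (12977/1791): both odd, 1791 mod 4 = 3, 12977 mod 4 = 1, so the flip contributes +1; sign now +1
(12977/1791): 12977 mod 1791 = 440, so (12977/1791) = (440/1791)
factor out 2^3: 440 = 2^3·55; with 1791 mod 8 = 7, (2/1791) = +1; sign now +1; continue with (55/1791)
flip (55/1791) -> (1791/55): both odd, 55 mod 4 = 3, 1791 mod 4 = 3, so the flip contributes -1; sign now -1
(1791/55): 1791 mod 55 = 31, so (1791/55) = (31/55)
flip (31/55) -> (55/31): both odd, 31 mod 4 = 3, 55 mod 4 = 3, so the flip contributes -1; sign now +1
(55/31): 55 mod 31 = 24, so (55/31) = (24/31)
factor out 2^3: 24 = 2^3·3; with 31 mod 8 = 7, (2/31) = +1; sign now +1; continue with (3/31)
flip (3/31) -> (31/3): both odd, 3 mod 4 = 3, 31 mod 4 = 3, so the flip contributes -1; sign now -1
(31/3): 31 mod 3 = 1, so (31/3) = (1/3)
reached (1/3) = 1, so the symbol is -1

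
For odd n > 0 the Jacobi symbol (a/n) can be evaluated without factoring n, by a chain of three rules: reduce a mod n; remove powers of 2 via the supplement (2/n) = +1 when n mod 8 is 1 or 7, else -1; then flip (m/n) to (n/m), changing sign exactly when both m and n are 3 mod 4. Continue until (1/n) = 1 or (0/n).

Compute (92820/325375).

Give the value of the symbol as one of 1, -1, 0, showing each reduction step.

92820 = 2^2·23205; (2/325375) = +1 since 325375 mod 8 = 7, so (92820/325375) = (+1)^2·(23205/325375); sign now +1
reciprocity: (23205/325375) = +1·(325375/23205) since 23205 mod 4 = 1, 325375 mod 4 = 3; sign now +1
(325375/23205) = (505/23205)   [reduce mod 23205]
reciprocity: (505/23205) = +1·(23205/505) since 505 mod 4 = 1, 23205 mod 4 = 1; sign now +1
(23205/505) = (480/505)   [reduce mod 505]
480 = 2^5·15; (2/505) = +1 since 505 mod 8 = 1, so (480/505) = (+1)^5·(15/505); sign now +1
reciprocity: (15/505) = +1·(505/15) since 15 mod 4 = 3, 505 mod 4 = 1; sign now +1
(505/15) = (10/15)   [reduce mod 15]
10 = 2^1·5; (2/15) = +1 since 15 mod 8 = 7, so (10/15) = (+1)^1·(5/15); sign now +1
reciprocity: (5/15) = +1·(15/5) since 5 mod 4 = 1, 15 mod 4 = 3; sign now +1
(15/5) = (0/5)   [reduce mod 5]
(0/5) = 0   [gcd(a, n) > 1]; final value = 0

0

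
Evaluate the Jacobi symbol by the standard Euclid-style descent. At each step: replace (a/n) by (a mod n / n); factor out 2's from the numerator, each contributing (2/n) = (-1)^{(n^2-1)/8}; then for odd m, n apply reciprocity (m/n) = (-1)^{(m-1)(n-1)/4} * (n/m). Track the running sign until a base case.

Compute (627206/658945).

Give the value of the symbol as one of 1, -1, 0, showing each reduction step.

-1

627206 = 2^1·313603; (2/658945) = +1 since 658945 mod 8 = 1, so (627206/658945) = (+1)^1·(313603/658945); sign now +1
reciprocity: (313603/658945) = +1·(658945/313603) since 313603 mod 4 = 3, 658945 mod 4 = 1; sign now +1
(658945/313603) = (31739/313603)   [reduce mod 313603]
reciprocity: (31739/313603) = -1·(313603/31739) since 31739 mod 4 = 3, 313603 mod 4 = 3; sign now -1
(313603/31739) = (27952/31739)   [reduce mod 31739]
27952 = 2^4·1747; (2/31739) = -1 since 31739 mod 8 = 3, so (27952/31739) = (-1)^4·(1747/31739); sign now -1
reciprocity: (1747/31739) = -1·(31739/1747) since 1747 mod 4 = 3, 31739 mod 4 = 3; sign now +1
(31739/1747) = (293/1747)   [reduce mod 1747]
reciprocity: (293/1747) = +1·(1747/293) since 293 mod 4 = 1, 1747 mod 4 = 3; sign now +1
(1747/293) = (282/293)   [reduce mod 293]
282 = 2^1·141; (2/293) = -1 since 293 mod 8 = 5, so (282/293) = (-1)^1·(141/293); sign now -1
reciprocity: (141/293) = +1·(293/141) since 141 mod 4 = 1, 293 mod 4 = 1; sign now -1
(293/141) = (11/141)   [reduce mod 141]
reciprocity: (11/141) = +1·(141/11) since 11 mod 4 = 3, 141 mod 4 = 1; sign now -1
(141/11) = (9/11)   [reduce mod 11]
reciprocity: (9/11) = +1·(11/9) since 9 mod 4 = 1, 11 mod 4 = 3; sign now -1
(11/9) = (2/9)   [reduce mod 9]
2 = 2^1·1; (2/9) = +1 since 9 mod 8 = 1, so (2/9) = (+1)^1·(1/9); sign now -1
(1/9) = 1; final value = sign = -1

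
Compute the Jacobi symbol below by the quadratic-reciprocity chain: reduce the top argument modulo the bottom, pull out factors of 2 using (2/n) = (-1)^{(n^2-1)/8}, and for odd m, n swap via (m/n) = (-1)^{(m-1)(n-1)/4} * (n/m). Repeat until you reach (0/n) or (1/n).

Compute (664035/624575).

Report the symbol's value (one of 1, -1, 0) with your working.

0

(664035/624575) = (39460/624575)   [reduce mod 624575]
39460 = 2^2·9865; (2/624575) = +1 since 624575 mod 8 = 7, so (39460/624575) = (+1)^2·(9865/624575); sign now +1
reciprocity: (9865/624575) = +1·(624575/9865) since 9865 mod 4 = 1, 624575 mod 4 = 3; sign now +1
(624575/9865) = (3080/9865)   [reduce mod 9865]
3080 = 2^3·385; (2/9865) = +1 since 9865 mod 8 = 1, so (3080/9865) = (+1)^3·(385/9865); sign now +1
reciprocity: (385/9865) = +1·(9865/385) since 385 mod 4 = 1, 9865 mod 4 = 1; sign now +1
(9865/385) = (240/385)   [reduce mod 385]
240 = 2^4·15; (2/385) = +1 since 385 mod 8 = 1, so (240/385) = (+1)^4·(15/385); sign now +1
reciprocity: (15/385) = +1·(385/15) since 15 mod 4 = 3, 385 mod 4 = 1; sign now +1
(385/15) = (10/15)   [reduce mod 15]
10 = 2^1·5; (2/15) = +1 since 15 mod 8 = 7, so (10/15) = (+1)^1·(5/15); sign now +1
reciprocity: (5/15) = +1·(15/5) since 5 mod 4 = 1, 15 mod 4 = 3; sign now +1
(15/5) = (0/5)   [reduce mod 5]
(0/5) = 0   [gcd(a, n) > 1]; final value = 0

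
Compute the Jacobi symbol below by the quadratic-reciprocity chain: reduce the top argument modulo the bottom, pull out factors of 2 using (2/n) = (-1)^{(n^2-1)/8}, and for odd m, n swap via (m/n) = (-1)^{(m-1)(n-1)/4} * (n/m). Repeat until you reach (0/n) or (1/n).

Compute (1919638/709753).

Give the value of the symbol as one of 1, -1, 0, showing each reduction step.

-1

(1919638/709753) = (500132/709753)   [reduce mod 709753]
500132 = 2^2·125033; (2/709753) = +1 since 709753 mod 8 = 1, so (500132/709753) = (+1)^2·(125033/709753); sign now +1
reciprocity: (125033/709753) = +1·(709753/125033) since 125033 mod 4 = 1, 709753 mod 4 = 1; sign now +1
(709753/125033) = (84588/125033)   [reduce mod 125033]
84588 = 2^2·21147; (2/125033) = +1 since 125033 mod 8 = 1, so (84588/125033) = (+1)^2·(21147/125033); sign now +1
reciprocity: (21147/125033) = +1·(125033/21147) since 21147 mod 4 = 3, 125033 mod 4 = 1; sign now +1
(125033/21147) = (19298/21147)   [reduce mod 21147]
19298 = 2^1·9649; (2/21147) = -1 since 21147 mod 8 = 3, so (19298/21147) = (-1)^1·(9649/21147); sign now -1
reciprocity: (9649/21147) = +1·(21147/9649) since 9649 mod 4 = 1, 21147 mod 4 = 3; sign now -1
(21147/9649) = (1849/9649)   [reduce mod 9649]
reciprocity: (1849/9649) = +1·(9649/1849) since 1849 mod 4 = 1, 9649 mod 4 = 1; sign now -1
(9649/1849) = (404/1849)   [reduce mod 1849]
404 = 2^2·101; (2/1849) = +1 since 1849 mod 8 = 1, so (404/1849) = (+1)^2·(101/1849); sign now -1
reciprocity: (101/1849) = +1·(1849/101) since 101 mod 4 = 1, 1849 mod 4 = 1; sign now -1
(1849/101) = (31/101)   [reduce mod 101]
reciprocity: (31/101) = +1·(101/31) since 31 mod 4 = 3, 101 mod 4 = 1; sign now -1
(101/31) = (8/31)   [reduce mod 31]
8 = 2^3·1; (2/31) = +1 since 31 mod 8 = 7, so (8/31) = (+1)^3·(1/31); sign now -1
(1/31) = 1; final value = sign = -1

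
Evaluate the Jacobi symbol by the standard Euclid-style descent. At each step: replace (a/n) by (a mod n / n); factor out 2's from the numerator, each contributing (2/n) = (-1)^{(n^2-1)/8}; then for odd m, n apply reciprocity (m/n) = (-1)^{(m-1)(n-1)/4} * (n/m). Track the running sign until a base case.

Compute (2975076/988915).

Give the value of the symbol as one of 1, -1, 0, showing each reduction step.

-1

(2975076/988915) = (8331/988915)   [reduce mod 988915]
reciprocity: (8331/988915) = -1·(988915/8331) since 8331 mod 4 = 3, 988915 mod 4 = 3; sign now -1
(988915/8331) = (5857/8331)   [reduce mod 8331]
reciprocity: (5857/8331) = +1·(8331/5857) since 5857 mod 4 = 1, 8331 mod 4 = 3; sign now -1
(8331/5857) = (2474/5857)   [reduce mod 5857]
2474 = 2^1·1237; (2/5857) = +1 since 5857 mod 8 = 1, so (2474/5857) = (+1)^1·(1237/5857); sign now -1
reciprocity: (1237/5857) = +1·(5857/1237) since 1237 mod 4 = 1, 5857 mod 4 = 1; sign now -1
(5857/1237) = (909/1237)   [reduce mod 1237]
reciprocity: (909/1237) = +1·(1237/909) since 909 mod 4 = 1, 1237 mod 4 = 1; sign now -1
(1237/909) = (328/909)   [reduce mod 909]
328 = 2^3·41; (2/909) = -1 since 909 mod 8 = 5, so (328/909) = (-1)^3·(41/909); sign now +1
reciprocity: (41/909) = +1·(909/41) since 41 mod 4 = 1, 909 mod 4 = 1; sign now +1
(909/41) = (7/41)   [reduce mod 41]
reciprocity: (7/41) = +1·(41/7) since 7 mod 4 = 3, 41 mod 4 = 1; sign now +1
(41/7) = (6/7)   [reduce mod 7]
6 = 2^1·3; (2/7) = +1 since 7 mod 8 = 7, so (6/7) = (+1)^1·(3/7); sign now +1
reciprocity: (3/7) = -1·(7/3) since 3 mod 4 = 3, 7 mod 4 = 3; sign now -1
(7/3) = (1/3)   [reduce mod 3]
(1/3) = 1; final value = sign = -1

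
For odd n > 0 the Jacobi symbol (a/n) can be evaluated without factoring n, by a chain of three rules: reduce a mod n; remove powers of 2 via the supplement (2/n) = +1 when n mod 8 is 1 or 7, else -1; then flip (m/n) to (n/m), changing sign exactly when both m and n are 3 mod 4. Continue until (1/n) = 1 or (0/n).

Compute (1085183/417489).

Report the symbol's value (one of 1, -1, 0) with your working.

(1085183/417489): 1085183 mod 417489 = 250205, so (1085183/417489) = (250205/417489)
flip (250205/417489) -> (417489/250205): both odd, 250205 mod 4 = 1, 417489 mod 4 = 1, so the flip contributes +1; sign now +1
(417489/250205): 417489 mod 250205 = 167284, so (417489/250205) = (167284/250205)
factor out 2^2: 167284 = 2^2·41821; with 250205 mod 8 = 5, (2/250205) = -1; sign now +1; continue with (41821/250205)
flip (41821/250205) -> (250205/41821): both odd, 41821 mod 4 = 1, 250205 mod 4 = 1, so the flip contributes +1; sign now +1
(250205/41821): 250205 mod 41821 = 41100, so (250205/41821) = (41100/41821)
factor out 2^2: 41100 = 2^2·10275; with 41821 mod 8 = 5, (2/41821) = -1; sign now +1; continue with (10275/41821)
flip (10275/41821) -> (41821/10275): both odd, 10275 mod 4 = 3, 41821 mod 4 = 1, so the flip contributes +1; sign now +1
(41821/10275): 41821 mod 10275 = 721, so (41821/10275) = (721/10275)
flip (721/10275) -> (10275/721): both odd, 721 mod 4 = 1, 10275 mod 4 = 3, so the flip contributes +1; sign now +1
(10275/721): 10275 mod 721 = 181, so (10275/721) = (181/721)
flip (181/721) -> (721/181): both odd, 181 mod 4 = 1, 721 mod 4 = 1, so the flip contributes +1; sign now +1
(721/181): 721 mod 181 = 178, so (721/181) = (178/181)
factor out 2^1: 178 = 2^1·89; with 181 mod 8 = 5, (2/181) = -1; sign now -1; continue with (89/181)
flip (89/181) -> (181/89): both odd, 89 mod 4 = 1, 181 mod 4 = 1, so the flip contributes +1; sign now -1
(181/89): 181 mod 89 = 3, so (181/89) = (3/89)
flip (3/89) -> (89/3): both odd, 3 mod 4 = 3, 89 mod 4 = 1, so the flip contributes +1; sign now -1
(89/3): 89 mod 3 = 2, so (89/3) = (2/3)
factor out 2^1: 2 = 2^1·1; with 3 mod 8 = 3, (2/3) = -1; sign now +1; continue with (1/3)
reached (1/3) = 1, so the symbol is +1

1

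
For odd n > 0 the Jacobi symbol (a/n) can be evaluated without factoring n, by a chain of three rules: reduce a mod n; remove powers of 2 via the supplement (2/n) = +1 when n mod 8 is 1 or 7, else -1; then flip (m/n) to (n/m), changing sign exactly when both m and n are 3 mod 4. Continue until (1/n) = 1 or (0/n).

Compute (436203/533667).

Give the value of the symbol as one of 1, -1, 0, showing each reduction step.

reciprocity: (436203/533667) = -1·(533667/436203) since 436203 mod 4 = 3, 533667 mod 4 = 3; sign now -1
(533667/436203) = (97464/436203)   [reduce mod 436203]
97464 = 2^3·12183; (2/436203) = -1 since 436203 mod 8 = 3, so (97464/436203) = (-1)^3·(12183/436203); sign now +1
reciprocity: (12183/436203) = -1·(436203/12183) since 12183 mod 4 = 3, 436203 mod 4 = 3; sign now -1
(436203/12183) = (9798/12183)   [reduce mod 12183]
9798 = 2^1·4899; (2/12183) = +1 since 12183 mod 8 = 7, so (9798/12183) = (+1)^1·(4899/12183); sign now -1
reciprocity: (4899/12183) = -1·(12183/4899) since 4899 mod 4 = 3, 12183 mod 4 = 3; sign now +1
(12183/4899) = (2385/4899)   [reduce mod 4899]
reciprocity: (2385/4899) = +1·(4899/2385) since 2385 mod 4 = 1, 4899 mod 4 = 3; sign now +1
(4899/2385) = (129/2385)   [reduce mod 2385]
reciprocity: (129/2385) = +1·(2385/129) since 129 mod 4 = 1, 2385 mod 4 = 1; sign now +1
(2385/129) = (63/129)   [reduce mod 129]
reciprocity: (63/129) = +1·(129/63) since 63 mod 4 = 3, 129 mod 4 = 1; sign now +1
(129/63) = (3/63)   [reduce mod 63]
reciprocity: (3/63) = -1·(63/3) since 3 mod 4 = 3, 63 mod 4 = 3; sign now -1
(63/3) = (0/3)   [reduce mod 3]
(0/3) = 0   [gcd(a, n) > 1]; final value = 0

0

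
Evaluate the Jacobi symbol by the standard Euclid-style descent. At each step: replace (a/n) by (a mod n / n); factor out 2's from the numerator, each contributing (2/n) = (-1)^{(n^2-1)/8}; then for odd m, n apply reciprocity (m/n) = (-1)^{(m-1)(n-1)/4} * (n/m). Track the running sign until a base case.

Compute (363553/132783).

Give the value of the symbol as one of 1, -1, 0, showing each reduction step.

-1

(363553/132783): 363553 mod 132783 = 97987, so (363553/132783) = (97987/132783)
flip (97987/132783) -> (132783/97987): both odd, 97987 mod 4 = 3, 132783 mod 4 = 3, so the flip contributes -1; sign now -1
(132783/97987): 132783 mod 97987 = 34796, so (132783/97987) = (34796/97987)
factor out 2^2: 34796 = 2^2·8699; with 97987 mod 8 = 3, (2/97987) = -1; sign now -1; continue with (8699/97987)
flip (8699/97987) -> (97987/8699): both odd, 8699 mod 4 = 3, 97987 mod 4 = 3, so the flip contributes -1; sign now +1
(97987/8699): 97987 mod 8699 = 2298, so (97987/8699) = (2298/8699)
factor out 2^1: 2298 = 2^1·1149; with 8699 mod 8 = 3, (2/8699) = -1; sign now -1; continue with (1149/8699)
flip (1149/8699) -> (8699/1149): both odd, 1149 mod 4 = 1, 8699 mod 4 = 3, so the flip contributes +1; sign now -1
(8699/1149): 8699 mod 1149 = 656, so (8699/1149) = (656/1149)
factor out 2^4: 656 = 2^4·41; with 1149 mod 8 = 5, (2/1149) = -1; sign now -1; continue with (41/1149)
flip (41/1149) -> (1149/41): both odd, 41 mod 4 = 1, 1149 mod 4 = 1, so the flip contributes +1; sign now -1
(1149/41): 1149 mod 41 = 1, so (1149/41) = (1/41)
reached (1/41) = 1, so the symbol is -1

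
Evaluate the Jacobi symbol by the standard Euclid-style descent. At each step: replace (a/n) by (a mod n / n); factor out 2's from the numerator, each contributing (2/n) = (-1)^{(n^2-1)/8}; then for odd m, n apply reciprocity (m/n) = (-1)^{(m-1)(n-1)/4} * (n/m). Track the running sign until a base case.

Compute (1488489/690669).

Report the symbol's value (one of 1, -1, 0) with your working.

0

(1488489/690669): 1488489 mod 690669 = 107151, so (1488489/690669) = (107151/690669)
flip (107151/690669) -> (690669/107151): both odd, 107151 mod 4 = 3, 690669 mod 4 = 1, so the flip contributes +1; sign now +1
(690669/107151): 690669 mod 107151 = 47763, so (690669/107151) = (47763/107151)
flip (47763/107151) -> (107151/47763): both odd, 47763 mod 4 = 3, 107151 mod 4 = 3, so the flip contributes -1; sign now -1
(107151/47763): 107151 mod 47763 = 11625, so (107151/47763) = (11625/47763)
flip (11625/47763) -> (47763/11625): both odd, 11625 mod 4 = 1, 47763 mod 4 = 3, so the flip contributes +1; sign now -1
(47763/11625): 47763 mod 11625 = 1263, so (47763/11625) = (1263/11625)
flip (1263/11625) -> (11625/1263): both odd, 1263 mod 4 = 3, 11625 mod 4 = 1, so the flip contributes +1; sign now -1
(11625/1263): 11625 mod 1263 = 258, so (11625/1263) = (258/1263)
factor out 2^1: 258 = 2^1·129; with 1263 mod 8 = 7, (2/1263) = +1; sign now -1; continue with (129/1263)
flip (129/1263) -> (1263/129): both odd, 129 mod 4 = 1, 1263 mod 4 = 3, so the flip contributes +1; sign now -1
(1263/129): 1263 mod 129 = 102, so (1263/129) = (102/129)
factor out 2^1: 102 = 2^1·51; with 129 mod 8 = 1, (2/129) = +1; sign now -1; continue with (51/129)
flip (51/129) -> (129/51): both odd, 51 mod 4 = 3, 129 mod 4 = 1, so the flip contributes +1; sign now -1
(129/51): 129 mod 51 = 27, so (129/51) = (27/51)
flip (27/51) -> (51/27): both odd, 27 mod 4 = 3, 51 mod 4 = 3, so the flip contributes -1; sign now +1
(51/27): 51 mod 27 = 24, so (51/27) = (24/27)
factor out 2^3: 24 = 2^3·3; with 27 mod 8 = 3, (2/27) = -1; sign now -1; continue with (3/27)
flip (3/27) -> (27/3): both odd, 3 mod 4 = 3, 27 mod 4 = 3, so the flip contributes -1; sign now +1
(27/3): 27 mod 3 = 0, so (27/3) = (0/3)
reached (0/3); gcd(a, n) > 1, so (0/3) = 0 and the symbol is 0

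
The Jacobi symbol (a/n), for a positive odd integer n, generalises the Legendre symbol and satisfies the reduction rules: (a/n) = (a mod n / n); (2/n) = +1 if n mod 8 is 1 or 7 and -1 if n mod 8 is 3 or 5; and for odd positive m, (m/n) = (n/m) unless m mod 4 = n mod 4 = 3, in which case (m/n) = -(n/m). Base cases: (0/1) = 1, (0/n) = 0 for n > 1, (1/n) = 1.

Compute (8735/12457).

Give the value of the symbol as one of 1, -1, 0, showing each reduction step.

flip (8735/12457) -> (12457/8735): both odd, 8735 mod 4 = 3, 12457 mod 4 = 1, so the flip contributes +1; sign now +1
(12457/8735): 12457 mod 8735 = 3722, so (12457/8735) = (3722/8735)
factor out 2^1: 3722 = 2^1·1861; with 8735 mod 8 = 7, (2/8735) = +1; sign now +1; continue with (1861/8735)
flip (1861/8735) -> (8735/1861): both odd, 1861 mod 4 = 1, 8735 mod 4 = 3, so the flip contributes +1; sign now +1
(8735/1861): 8735 mod 1861 = 1291, so (8735/1861) = (1291/1861)
flip (1291/1861) -> (1861/1291): both odd, 1291 mod 4 = 3, 1861 mod 4 = 1, so the flip contributes +1; sign now +1
(1861/1291): 1861 mod 1291 = 570, so (1861/1291) = (570/1291)
factor out 2^1: 570 = 2^1·285; with 1291 mod 8 = 3, (2/1291) = -1; sign now -1; continue with (285/1291)
flip (285/1291) -> (1291/285): both odd, 285 mod 4 = 1, 1291 mod 4 = 3, so the flip contributes +1; sign now -1
(1291/285): 1291 mod 285 = 151, so (1291/285) = (151/285)
flip (151/285) -> (285/151): both odd, 151 mod 4 = 3, 285 mod 4 = 1, so the flip contributes +1; sign now -1
(285/151): 285 mod 151 = 134, so (285/151) = (134/151)
factor out 2^1: 134 = 2^1·67; with 151 mod 8 = 7, (2/151) = +1; sign now -1; continue with (67/151)
flip (67/151) -> (151/67): both odd, 67 mod 4 = 3, 151 mod 4 = 3, so the flip contributes -1; sign now +1
(151/67): 151 mod 67 = 17, so (151/67) = (17/67)
flip (17/67) -> (67/17): both odd, 17 mod 4 = 1, 67 mod 4 = 3, so the flip contributes +1; sign now +1
(67/17): 67 mod 17 = 16, so (67/17) = (16/17)
factor out 2^4: 16 = 2^4·1; with 17 mod 8 = 1, (2/17) = +1; sign now +1; continue with (1/17)
reached (1/17) = 1, so the symbol is +1

1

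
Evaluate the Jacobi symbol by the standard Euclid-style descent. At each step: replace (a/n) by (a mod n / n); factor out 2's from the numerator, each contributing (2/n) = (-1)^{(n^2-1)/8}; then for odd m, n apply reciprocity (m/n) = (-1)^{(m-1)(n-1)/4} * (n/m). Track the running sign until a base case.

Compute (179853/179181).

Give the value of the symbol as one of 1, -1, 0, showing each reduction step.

(179853/179181) = (672/179181)   [reduce mod 179181]
672 = 2^5·21; (2/179181) = -1 since 179181 mod 8 = 5, so (672/179181) = (-1)^5·(21/179181); sign now -1
reciprocity: (21/179181) = +1·(179181/21) since 21 mod 4 = 1, 179181 mod 4 = 1; sign now -1
(179181/21) = (9/21)   [reduce mod 21]
reciprocity: (9/21) = +1·(21/9) since 9 mod 4 = 1, 21 mod 4 = 1; sign now -1
(21/9) = (3/9)   [reduce mod 9]
reciprocity: (3/9) = +1·(9/3) since 3 mod 4 = 3, 9 mod 4 = 1; sign now -1
(9/3) = (0/3)   [reduce mod 3]
(0/3) = 0   [gcd(a, n) > 1]; final value = 0

0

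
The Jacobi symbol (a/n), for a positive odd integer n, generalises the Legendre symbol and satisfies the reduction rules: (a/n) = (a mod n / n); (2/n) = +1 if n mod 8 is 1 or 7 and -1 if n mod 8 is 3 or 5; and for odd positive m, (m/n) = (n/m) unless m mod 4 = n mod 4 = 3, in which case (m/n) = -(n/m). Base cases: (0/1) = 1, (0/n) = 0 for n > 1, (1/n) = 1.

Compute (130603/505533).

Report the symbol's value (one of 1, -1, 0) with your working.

1

flip (130603/505533) -> (505533/130603): both odd, 130603 mod 4 = 3, 505533 mod 4 = 1, so the flip contributes +1; sign now +1
(505533/130603): 505533 mod 130603 = 113724, so (505533/130603) = (113724/130603)
factor out 2^2: 113724 = 2^2·28431; with 130603 mod 8 = 3, (2/130603) = -1; sign now +1; continue with (28431/130603)
flip (28431/130603) -> (130603/28431): both odd, 28431 mod 4 = 3, 130603 mod 4 = 3, so the flip contributes -1; sign now -1
(130603/28431): 130603 mod 28431 = 16879, so (130603/28431) = (16879/28431)
flip (16879/28431) -> (28431/16879): both odd, 16879 mod 4 = 3, 28431 mod 4 = 3, so the flip contributes -1; sign now +1
(28431/16879): 28431 mod 16879 = 11552, so (28431/16879) = (11552/16879)
factor out 2^5: 11552 = 2^5·361; with 16879 mod 8 = 7, (2/16879) = +1; sign now +1; continue with (361/16879)
flip (361/16879) -> (16879/361): both odd, 361 mod 4 = 1, 16879 mod 4 = 3, so the flip contributes +1; sign now +1
(16879/361): 16879 mod 361 = 273, so (16879/361) = (273/361)
flip (273/361) -> (361/273): both odd, 273 mod 4 = 1, 361 mod 4 = 1, so the flip contributes +1; sign now +1
(361/273): 361 mod 273 = 88, so (361/273) = (88/273)
factor out 2^3: 88 = 2^3·11; with 273 mod 8 = 1, (2/273) = +1; sign now +1; continue with (11/273)
flip (11/273) -> (273/11): both odd, 11 mod 4 = 3, 273 mod 4 = 1, so the flip contributes +1; sign now +1
(273/11): 273 mod 11 = 9, so (273/11) = (9/11)
flip (9/11) -> (11/9): both odd, 9 mod 4 = 1, 11 mod 4 = 3, so the flip contributes +1; sign now +1
(11/9): 11 mod 9 = 2, so (11/9) = (2/9)
factor out 2^1: 2 = 2^1·1; with 9 mod 8 = 1, (2/9) = +1; sign now +1; continue with (1/9)
reached (1/9) = 1, so the symbol is +1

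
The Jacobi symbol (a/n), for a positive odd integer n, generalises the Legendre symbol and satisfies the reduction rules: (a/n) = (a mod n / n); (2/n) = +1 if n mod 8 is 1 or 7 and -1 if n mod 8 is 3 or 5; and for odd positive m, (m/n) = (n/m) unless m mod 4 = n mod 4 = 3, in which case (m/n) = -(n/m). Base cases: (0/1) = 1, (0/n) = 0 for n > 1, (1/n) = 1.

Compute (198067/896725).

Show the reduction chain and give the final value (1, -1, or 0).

-1

flip (198067/896725) -> (896725/198067): both odd, 198067 mod 4 = 3, 896725 mod 4 = 1, so the flip contributes +1; sign now +1
(896725/198067): 896725 mod 198067 = 104457, so (896725/198067) = (104457/198067)
flip (104457/198067) -> (198067/104457): both odd, 104457 mod 4 = 1, 198067 mod 4 = 3, so the flip contributes +1; sign now +1
(198067/104457): 198067 mod 104457 = 93610, so (198067/104457) = (93610/104457)
factor out 2^1: 93610 = 2^1·46805; with 104457 mod 8 = 1, (2/104457) = +1; sign now +1; continue with (46805/104457)
flip (46805/104457) -> (104457/46805): both odd, 46805 mod 4 = 1, 104457 mod 4 = 1, so the flip contributes +1; sign now +1
(104457/46805): 104457 mod 46805 = 10847, so (104457/46805) = (10847/46805)
flip (10847/46805) -> (46805/10847): both odd, 10847 mod 4 = 3, 46805 mod 4 = 1, so the flip contributes +1; sign now +1
(46805/10847): 46805 mod 10847 = 3417, so (46805/10847) = (3417/10847)
flip (3417/10847) -> (10847/3417): both odd, 3417 mod 4 = 1, 10847 mod 4 = 3, so the flip contributes +1; sign now +1
(10847/3417): 10847 mod 3417 = 596, so (10847/3417) = (596/3417)
factor out 2^2: 596 = 2^2·149; with 3417 mod 8 = 1, (2/3417) = +1; sign now +1; continue with (149/3417)
flip (149/3417) -> (3417/149): both odd, 149 mod 4 = 1, 3417 mod 4 = 1, so the flip contributes +1; sign now +1
(3417/149): 3417 mod 149 = 139, so (3417/149) = (139/149)
flip (139/149) -> (149/139): both odd, 139 mod 4 = 3, 149 mod 4 = 1, so the flip contributes +1; sign now +1
(149/139): 149 mod 139 = 10, so (149/139) = (10/139)
factor out 2^1: 10 = 2^1·5; with 139 mod 8 = 3, (2/139) = -1; sign now -1; continue with (5/139)
flip (5/139) -> (139/5): both odd, 5 mod 4 = 1, 139 mod 4 = 3, so the flip contributes +1; sign now -1
(139/5): 139 mod 5 = 4, so (139/5) = (4/5)
factor out 2^2: 4 = 2^2·1; with 5 mod 8 = 5, (2/5) = -1; sign now -1; continue with (1/5)
reached (1/5) = 1, so the symbol is -1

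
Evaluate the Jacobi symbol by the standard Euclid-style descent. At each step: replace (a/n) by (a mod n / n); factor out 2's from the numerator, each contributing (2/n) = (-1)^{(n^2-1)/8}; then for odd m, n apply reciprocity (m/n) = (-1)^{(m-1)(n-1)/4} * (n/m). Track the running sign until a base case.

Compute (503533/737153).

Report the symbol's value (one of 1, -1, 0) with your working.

flip (503533/737153) -> (737153/503533): both odd, 503533 mod 4 = 1, 737153 mod 4 = 1, so the flip contributes +1; sign now +1
(737153/503533): 737153 mod 503533 = 233620, so (737153/503533) = (233620/503533)
factor out 2^2: 233620 = 2^2·58405; with 503533 mod 8 = 5, (2/503533) = -1; sign now +1; continue with (58405/503533)
flip (58405/503533) -> (503533/58405): both odd, 58405 mod 4 = 1, 503533 mod 4 = 1, so the flip contributes +1; sign now +1
(503533/58405): 503533 mod 58405 = 36293, so (503533/58405) = (36293/58405)
flip (36293/58405) -> (58405/36293): both odd, 36293 mod 4 = 1, 58405 mod 4 = 1, so the flip contributes +1; sign now +1
(58405/36293): 58405 mod 36293 = 22112, so (58405/36293) = (22112/36293)
factor out 2^5: 22112 = 2^5·691; with 36293 mod 8 = 5, (2/36293) = -1; sign now -1; continue with (691/36293)
flip (691/36293) -> (36293/691): both odd, 691 mod 4 = 3, 36293 mod 4 = 1, so the flip contributes +1; sign now -1
(36293/691): 36293 mod 691 = 361, so (36293/691) = (361/691)
flip (361/691) -> (691/361): both odd, 361 mod 4 = 1, 691 mod 4 = 3, so the flip contributes +1; sign now -1
(691/361): 691 mod 361 = 330, so (691/361) = (330/361)
factor out 2^1: 330 = 2^1·165; with 361 mod 8 = 1, (2/361) = +1; sign now -1; continue with (165/361)
flip (165/361) -> (361/165): both odd, 165 mod 4 = 1, 361 mod 4 = 1, so the flip contributes +1; sign now -1
(361/165): 361 mod 165 = 31, so (361/165) = (31/165)
flip (31/165) -> (165/31): both odd, 31 mod 4 = 3, 165 mod 4 = 1, so the flip contributes +1; sign now -1
(165/31): 165 mod 31 = 10, so (165/31) = (10/31)
factor out 2^1: 10 = 2^1·5; with 31 mod 8 = 7, (2/31) = +1; sign now -1; continue with (5/31)
flip (5/31) -> (31/5): both odd, 5 mod 4 = 1, 31 mod 4 = 3, so the flip contributes +1; sign now -1
(31/5): 31 mod 5 = 1, so (31/5) = (1/5)
reached (1/5) = 1, so the symbol is -1

-1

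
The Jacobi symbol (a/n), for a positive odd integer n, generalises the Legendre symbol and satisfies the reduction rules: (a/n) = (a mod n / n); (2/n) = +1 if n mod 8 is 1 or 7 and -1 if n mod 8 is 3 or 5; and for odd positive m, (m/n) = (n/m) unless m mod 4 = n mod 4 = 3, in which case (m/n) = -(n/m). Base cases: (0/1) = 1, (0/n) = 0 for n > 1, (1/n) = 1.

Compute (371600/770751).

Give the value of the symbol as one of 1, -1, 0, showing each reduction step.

factor out 2^4: 371600 = 2^4·23225; with 770751 mod 8 = 7, (2/770751) = +1; sign now +1; continue with (23225/770751)
flip (23225/770751) -> (770751/23225): both odd, 23225 mod 4 = 1, 770751 mod 4 = 3, so the flip contributes +1; sign now +1
(770751/23225): 770751 mod 23225 = 4326, so (770751/23225) = (4326/23225)
factor out 2^1: 4326 = 2^1·2163; with 23225 mod 8 = 1, (2/23225) = +1; sign now +1; continue with (2163/23225)
flip (2163/23225) -> (23225/2163): both odd, 2163 mod 4 = 3, 23225 mod 4 = 1, so the flip contributes +1; sign now +1
(23225/2163): 23225 mod 2163 = 1595, so (23225/2163) = (1595/2163)
flip (1595/2163) -> (2163/1595): both odd, 1595 mod 4 = 3, 2163 mod 4 = 3, so the flip contributes -1; sign now -1
(2163/1595): 2163 mod 1595 = 568, so (2163/1595) = (568/1595)
factor out 2^3: 568 = 2^3·71; with 1595 mod 8 = 3, (2/1595) = -1; sign now +1; continue with (71/1595)
flip (71/1595) -> (1595/71): both odd, 71 mod 4 = 3, 1595 mod 4 = 3, so the flip contributes -1; sign now -1
(1595/71): 1595 mod 71 = 33, so (1595/71) = (33/71)
flip (33/71) -> (71/33): both odd, 33 mod 4 = 1, 71 mod 4 = 3, so the flip contributes +1; sign now -1
(71/33): 71 mod 33 = 5, so (71/33) = (5/33)
flip (5/33) -> (33/5): both odd, 5 mod 4 = 1, 33 mod 4 = 1, so the flip contributes +1; sign now -1
(33/5): 33 mod 5 = 3, so (33/5) = (3/5)
flip (3/5) -> (5/3): both odd, 3 mod 4 = 3, 5 mod 4 = 1, so the flip contributes +1; sign now -1
(5/3): 5 mod 3 = 2, so (5/3) = (2/3)
factor out 2^1: 2 = 2^1·1; with 3 mod 8 = 3, (2/3) = -1; sign now +1; continue with (1/3)
reached (1/3) = 1, so the symbol is +1

1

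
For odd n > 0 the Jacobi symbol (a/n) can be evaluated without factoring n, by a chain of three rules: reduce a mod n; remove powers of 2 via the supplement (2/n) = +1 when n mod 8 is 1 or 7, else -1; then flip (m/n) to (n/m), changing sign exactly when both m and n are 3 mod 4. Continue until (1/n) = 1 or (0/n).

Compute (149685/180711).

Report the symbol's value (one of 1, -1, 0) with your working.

flip (149685/180711) -> (180711/149685): both odd, 149685 mod 4 = 1, 180711 mod 4 = 3, so the flip contributes +1; sign now +1
(180711/149685): 180711 mod 149685 = 31026, so (180711/149685) = (31026/149685)
factor out 2^1: 31026 = 2^1·15513; with 149685 mod 8 = 5, (2/149685) = -1; sign now -1; continue with (15513/149685)
flip (15513/149685) -> (149685/15513): both odd, 15513 mod 4 = 1, 149685 mod 4 = 1, so the flip contributes +1; sign now -1
(149685/15513): 149685 mod 15513 = 10068, so (149685/15513) = (10068/15513)
factor out 2^2: 10068 = 2^2·2517; with 15513 mod 8 = 1, (2/15513) = +1; sign now -1; continue with (2517/15513)
flip (2517/15513) -> (15513/2517): both odd, 2517 mod 4 = 1, 15513 mod 4 = 1, so the flip contributes +1; sign now -1
(15513/2517): 15513 mod 2517 = 411, so (15513/2517) = (411/2517)
flip (411/2517) -> (2517/411): both odd, 411 mod 4 = 3, 2517 mod 4 = 1, so the flip contributes +1; sign now -1
(2517/411): 2517 mod 411 = 51, so (2517/411) = (51/411)
flip (51/411) -> (411/51): both odd, 51 mod 4 = 3, 411 mod 4 = 3, so the flip contributes -1; sign now +1
(411/51): 411 mod 51 = 3, so (411/51) = (3/51)
flip (3/51) -> (51/3): both odd, 3 mod 4 = 3, 51 mod 4 = 3, so the flip contributes -1; sign now -1
(51/3): 51 mod 3 = 0, so (51/3) = (0/3)
reached (0/3); gcd(a, n) > 1, so (0/3) = 0 and the symbol is 0

0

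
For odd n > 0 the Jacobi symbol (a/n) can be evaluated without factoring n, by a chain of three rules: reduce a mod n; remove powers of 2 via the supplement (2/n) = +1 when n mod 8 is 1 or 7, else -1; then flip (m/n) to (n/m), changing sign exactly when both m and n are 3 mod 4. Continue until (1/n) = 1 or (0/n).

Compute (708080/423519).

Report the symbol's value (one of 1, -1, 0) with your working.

(708080/423519): 708080 mod 423519 = 284561, so (708080/423519) = (284561/423519)
flip (284561/423519) -> (423519/284561): both odd, 284561 mod 4 = 1, 423519 mod 4 = 3, so the flip contributes +1; sign now +1
(423519/284561): 423519 mod 284561 = 138958, so (423519/284561) = (138958/284561)
factor out 2^1: 138958 = 2^1·69479; with 284561 mod 8 = 1, (2/284561) = +1; sign now +1; continue with (69479/284561)
flip (69479/284561) -> (284561/69479): both odd, 69479 mod 4 = 3, 284561 mod 4 = 1, so the flip contributes +1; sign now +1
(284561/69479): 284561 mod 69479 = 6645, so (284561/69479) = (6645/69479)
flip (6645/69479) -> (69479/6645): both odd, 6645 mod 4 = 1, 69479 mod 4 = 3, so the flip contributes +1; sign now +1
(69479/6645): 69479 mod 6645 = 3029, so (69479/6645) = (3029/6645)
flip (3029/6645) -> (6645/3029): both odd, 3029 mod 4 = 1, 6645 mod 4 = 1, so the flip contributes +1; sign now +1
(6645/3029): 6645 mod 3029 = 587, so (6645/3029) = (587/3029)
flip (587/3029) -> (3029/587): both odd, 587 mod 4 = 3, 3029 mod 4 = 1, so the flip contributes +1; sign now +1
(3029/587): 3029 mod 587 = 94, so (3029/587) = (94/587)
factor out 2^1: 94 = 2^1·47; with 587 mod 8 = 3, (2/587) = -1; sign now -1; continue with (47/587)
flip (47/587) -> (587/47): both odd, 47 mod 4 = 3, 587 mod 4 = 3, so the flip contributes -1; sign now +1
(587/47): 587 mod 47 = 23, so (587/47) = (23/47)
flip (23/47) -> (47/23): both odd, 23 mod 4 = 3, 47 mod 4 = 3, so the flip contributes -1; sign now -1
(47/23): 47 mod 23 = 1, so (47/23) = (1/23)
reached (1/23) = 1, so the symbol is -1

-1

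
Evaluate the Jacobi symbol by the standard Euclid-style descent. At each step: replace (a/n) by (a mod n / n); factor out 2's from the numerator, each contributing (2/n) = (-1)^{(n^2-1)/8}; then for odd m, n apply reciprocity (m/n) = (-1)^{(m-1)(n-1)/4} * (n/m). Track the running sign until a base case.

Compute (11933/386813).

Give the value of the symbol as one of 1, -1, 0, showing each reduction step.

flip (11933/386813) -> (386813/11933): both odd, 11933 mod 4 = 1, 386813 mod 4 = 1, so the flip contributes +1; sign now +1
(386813/11933): 386813 mod 11933 = 4957, so (386813/11933) = (4957/11933)
flip (4957/11933) -> (11933/4957): both odd, 4957 mod 4 = 1, 11933 mod 4 = 1, so the flip contributes +1; sign now +1
(11933/4957): 11933 mod 4957 = 2019, so (11933/4957) = (2019/4957)
flip (2019/4957) -> (4957/2019): both odd, 2019 mod 4 = 3, 4957 mod 4 = 1, so the flip contributes +1; sign now +1
(4957/2019): 4957 mod 2019 = 919, so (4957/2019) = (919/2019)
flip (919/2019) -> (2019/919): both odd, 919 mod 4 = 3, 2019 mod 4 = 3, so the flip contributes -1; sign now -1
(2019/919): 2019 mod 919 = 181, so (2019/919) = (181/919)
flip (181/919) -> (919/181): both odd, 181 mod 4 = 1, 919 mod 4 = 3, so the flip contributes +1; sign now -1
(919/181): 919 mod 181 = 14, so (919/181) = (14/181)
factor out 2^1: 14 = 2^1·7; with 181 mod 8 = 5, (2/181) = -1; sign now +1; continue with (7/181)
flip (7/181) -> (181/7): both odd, 7 mod 4 = 3, 181 mod 4 = 1, so the flip contributes +1; sign now +1
(181/7): 181 mod 7 = 6, so (181/7) = (6/7)
factor out 2^1: 6 = 2^1·3; with 7 mod 8 = 7, (2/7) = +1; sign now +1; continue with (3/7)
flip (3/7) -> (7/3): both odd, 3 mod 4 = 3, 7 mod 4 = 3, so the flip contributes -1; sign now -1
(7/3): 7 mod 3 = 1, so (7/3) = (1/3)
reached (1/3) = 1, so the symbol is -1

-1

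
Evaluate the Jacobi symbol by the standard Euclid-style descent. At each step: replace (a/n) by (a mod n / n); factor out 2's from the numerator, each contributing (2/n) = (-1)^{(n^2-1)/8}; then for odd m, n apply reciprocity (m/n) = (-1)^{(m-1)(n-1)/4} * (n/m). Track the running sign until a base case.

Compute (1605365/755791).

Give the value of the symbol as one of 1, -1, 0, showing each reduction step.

1

(1605365/755791): 1605365 mod 755791 = 93783, so (1605365/755791) = (93783/755791)
flip (93783/755791) -> (755791/93783): both odd, 93783 mod 4 = 3, 755791 mod 4 = 3, so the flip contributes -1; sign now -1
(755791/93783): 755791 mod 93783 = 5527, so (755791/93783) = (5527/93783)
flip (5527/93783) -> (93783/5527): both odd, 5527 mod 4 = 3, 93783 mod 4 = 3, so the flip contributes -1; sign now +1
(93783/5527): 93783 mod 5527 = 5351, so (93783/5527) = (5351/5527)
flip (5351/5527) -> (5527/5351): both odd, 5351 mod 4 = 3, 5527 mod 4 = 3, so the flip contributes -1; sign now -1
(5527/5351): 5527 mod 5351 = 176, so (5527/5351) = (176/5351)
factor out 2^4: 176 = 2^4·11; with 5351 mod 8 = 7, (2/5351) = +1; sign now -1; continue with (11/5351)
flip (11/5351) -> (5351/11): both odd, 11 mod 4 = 3, 5351 mod 4 = 3, so the flip contributes -1; sign now +1
(5351/11): 5351 mod 11 = 5, so (5351/11) = (5/11)
flip (5/11) -> (11/5): both odd, 5 mod 4 = 1, 11 mod 4 = 3, so the flip contributes +1; sign now +1
(11/5): 11 mod 5 = 1, so (11/5) = (1/5)
reached (1/5) = 1, so the symbol is +1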